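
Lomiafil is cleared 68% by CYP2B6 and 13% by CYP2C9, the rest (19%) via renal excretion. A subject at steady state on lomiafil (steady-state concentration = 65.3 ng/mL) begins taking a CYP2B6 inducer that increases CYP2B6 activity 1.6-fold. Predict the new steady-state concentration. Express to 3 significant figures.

46.4 ng/mL

The CYP2B6 pathway (68% of clearance) rises to 1.6× activity: 0.68 × 1.6 = 1.088.
CYP2C9 (13%) and the residual 19% are unaffected.
Relative clearance = 1.088 + 0.13 + 0.19 = 1.408.
With dosing unchanged, steady-state concentration scales as 1/CL: 65.3 / 1.408 = 46.4 ng/mL.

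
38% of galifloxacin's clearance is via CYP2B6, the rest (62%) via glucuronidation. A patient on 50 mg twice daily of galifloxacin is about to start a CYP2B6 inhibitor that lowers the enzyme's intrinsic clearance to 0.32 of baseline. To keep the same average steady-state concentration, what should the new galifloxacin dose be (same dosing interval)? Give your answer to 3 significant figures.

37.1 mg

The CYP2B6 pathway (38% of clearance) falls to 0.32× activity: 0.38 × 0.32 = 0.1216.
Non-CYP routes (62%) are unchanged.
CL_new/CL_old = 0.1216 + 0.62 = 0.7416.
Exposure is unchanged when dose changes in proportion to clearance. New dose = 50 mg × 0.7416 = 37.1 mg.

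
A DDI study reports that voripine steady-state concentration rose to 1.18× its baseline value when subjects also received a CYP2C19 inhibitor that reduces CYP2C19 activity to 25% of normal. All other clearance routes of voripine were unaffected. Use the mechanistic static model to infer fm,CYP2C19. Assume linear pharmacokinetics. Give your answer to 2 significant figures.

0.20

Call the CYP2C19 fraction fm. After the interaction, CL_new/CL_old = fm × 0.25 + (1 − fm).
Steady-state concentration ratio = 1 / (new CL fraction), so new CL fraction = 1 / 1.18 = 0.8475.
fm × 0.25 + 1 − fm = 0.8475  ⇒  fm × (0.25 − 1) = −0.1525  ⇒  fm = 0.20.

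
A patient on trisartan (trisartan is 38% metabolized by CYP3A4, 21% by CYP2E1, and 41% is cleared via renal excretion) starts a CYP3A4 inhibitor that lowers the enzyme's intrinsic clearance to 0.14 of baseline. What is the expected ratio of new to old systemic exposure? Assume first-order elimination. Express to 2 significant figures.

The CYP3A4 pathway (38% of clearance) is reduced to 0.14× activity: 0.38 × 0.14 = 0.0532.
CYP2E1 (21%) and the residual 41% are unaffected.
New clearance relative to baseline: 0.0532 + 0.21 + 0.41 = 0.6732.
Systemic exposure ratio = CL_old/CL_new = 1 / 0.6732 = 1.5.

1.5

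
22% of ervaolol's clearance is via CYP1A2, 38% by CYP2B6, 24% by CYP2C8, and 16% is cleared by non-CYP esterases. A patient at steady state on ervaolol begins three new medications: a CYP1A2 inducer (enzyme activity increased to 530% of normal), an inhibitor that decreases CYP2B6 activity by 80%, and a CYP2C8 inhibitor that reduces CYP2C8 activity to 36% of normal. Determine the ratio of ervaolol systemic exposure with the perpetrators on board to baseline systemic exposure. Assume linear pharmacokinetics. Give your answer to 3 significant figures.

0.672

The CYP1A2 pathway (22% of clearance) rises to 5.3× activity: 0.22 × 5.3 = 1.166.
The CYP2B6 pathway (38% of clearance) drops to 0.2× activity: 0.38 × 0.2 = 0.076.
The CYP2C8 pathway (24% of clearance) is reduced to 0.36× activity: 0.24 × 0.36 = 0.0864.
Non-CYP routes (16%) are unchanged.
Relative clearance = 1.166 + 0.076 + 0.0864 + 0.16 = 1.4884.
Systemic exposure ∝ 1/CL: fold-change = 1 / 1.4884 = 0.672.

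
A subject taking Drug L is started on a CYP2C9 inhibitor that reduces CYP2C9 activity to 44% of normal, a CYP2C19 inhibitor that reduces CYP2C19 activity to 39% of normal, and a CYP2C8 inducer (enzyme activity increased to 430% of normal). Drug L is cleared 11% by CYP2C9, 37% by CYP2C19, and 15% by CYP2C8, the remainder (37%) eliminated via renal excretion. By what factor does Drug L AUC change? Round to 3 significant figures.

The CYP2C9 pathway (11% of clearance) is reduced to 0.44× activity: 0.11 × 0.44 = 0.0484.
The CYP2C19 pathway (37% of clearance) drops to 0.39× activity: 0.37 × 0.39 = 0.1443.
The CYP2C8 pathway (15% of clearance) is boosted to 4.3× activity: 0.15 × 4.3 = 0.645.
The remaining 37% of clearance is unaffected.
Relative clearance = 0.0484 + 0.1443 + 0.645 + 0.37 = 1.2077.
Because AUC varies inversely with clearance, the combined effect is 1 / 1.2077 = 0.828.

0.828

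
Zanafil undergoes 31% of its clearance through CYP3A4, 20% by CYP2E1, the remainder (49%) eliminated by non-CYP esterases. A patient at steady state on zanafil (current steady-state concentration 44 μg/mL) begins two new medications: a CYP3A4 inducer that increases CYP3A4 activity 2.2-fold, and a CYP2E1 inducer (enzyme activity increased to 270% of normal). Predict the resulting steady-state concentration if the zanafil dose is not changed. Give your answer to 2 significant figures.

CYP3A4: 0.31 × 2.2 = 0.682
CYP2E1: 0.2 × 2.7 = 0.54
Other: 0.49 (unchanged)
CL_new/CL_old = 0.682 + 0.54 + 0.49 = 1.712.
New steady-state concentration = 44 / 1.712 = 26 μg/mL (concentration scales inversely with clearance).

26 μg/mL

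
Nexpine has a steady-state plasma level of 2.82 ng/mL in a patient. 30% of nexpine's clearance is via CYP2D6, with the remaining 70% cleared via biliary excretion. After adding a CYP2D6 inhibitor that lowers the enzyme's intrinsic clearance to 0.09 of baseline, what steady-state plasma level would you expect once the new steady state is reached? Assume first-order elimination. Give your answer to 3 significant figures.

3.88 ng/mL

CYP2D6: 0.3 × 0.09 = 0.027
Other: 0.7 (unchanged)
Relative clearance = 0.027 + 0.7 = 0.727.
Steady-state plasma level ∝ 1/CL, so new value = 2.82 / 0.727 = 3.88 ng/mL.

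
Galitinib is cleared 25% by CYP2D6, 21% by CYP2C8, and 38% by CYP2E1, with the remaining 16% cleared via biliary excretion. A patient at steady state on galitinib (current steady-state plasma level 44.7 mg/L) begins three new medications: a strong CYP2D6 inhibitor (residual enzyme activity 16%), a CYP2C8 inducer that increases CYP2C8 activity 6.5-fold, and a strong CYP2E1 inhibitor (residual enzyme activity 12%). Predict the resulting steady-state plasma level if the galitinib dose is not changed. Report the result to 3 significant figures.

27.8 mg/L

CYP2D6: 0.25 × 0.16 = 0.04
CYP2C8: 0.21 × 6.5 = 1.365
CYP2E1: 0.38 × 0.12 = 0.0456
Other: 0.16 (unchanged)
CL_new/CL_old = 0.04 + 1.365 + 0.0456 + 0.16 = 1.6106.
New steady-state plasma level = 44.7 / 1.6106 = 27.8 mg/L (concentration scales inversely with clearance).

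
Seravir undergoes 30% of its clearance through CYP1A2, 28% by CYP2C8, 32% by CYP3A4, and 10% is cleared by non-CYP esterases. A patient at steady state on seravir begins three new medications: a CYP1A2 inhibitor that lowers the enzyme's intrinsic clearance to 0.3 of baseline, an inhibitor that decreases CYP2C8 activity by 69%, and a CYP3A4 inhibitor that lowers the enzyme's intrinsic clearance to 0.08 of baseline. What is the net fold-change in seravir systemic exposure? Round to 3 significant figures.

CYP1A2: 0.3 × 0.3 = 0.09
CYP2C8: 0.28 × 0.31 = 0.0868
CYP3A4: 0.32 × 0.08 = 0.0256
Other: 0.1 (unchanged)
Relative clearance = 0.09 + 0.0868 + 0.0256 + 0.1 = 0.3024.
Because systemic exposure varies inversely with clearance, the combined effect is 1 / 0.3024 = 3.31.

3.31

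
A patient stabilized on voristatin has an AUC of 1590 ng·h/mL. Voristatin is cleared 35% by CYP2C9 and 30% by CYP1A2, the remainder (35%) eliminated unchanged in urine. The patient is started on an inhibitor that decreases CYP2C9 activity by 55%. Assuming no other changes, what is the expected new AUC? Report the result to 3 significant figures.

The CYP2C9 pathway (35% of clearance) is reduced to 0.45× activity: 0.35 × 0.45 = 0.1575.
CYP1A2 (30%) and the residual 35% are unaffected.
Relative clearance = 0.1575 + 0.3 + 0.35 = 0.8075.
With dosing unchanged, AUC scales as 1/CL: 1590 / 0.8075 = 1.97 × 10³ ng·h/mL.

1.97 × 10³ ng·h/mL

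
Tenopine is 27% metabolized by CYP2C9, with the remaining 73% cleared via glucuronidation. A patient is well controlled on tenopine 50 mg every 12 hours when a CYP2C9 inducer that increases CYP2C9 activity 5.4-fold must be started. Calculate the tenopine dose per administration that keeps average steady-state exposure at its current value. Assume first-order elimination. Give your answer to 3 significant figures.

109 mg

CYP2C9: 0.27 × 5.4 = 1.458
Other: 0.73 (unchanged)
Relative clearance = 1.458 + 0.73 = 2.188.
Exposure is unchanged when dose changes in proportion to clearance. New dose = 50 mg × 2.188 = 109 mg.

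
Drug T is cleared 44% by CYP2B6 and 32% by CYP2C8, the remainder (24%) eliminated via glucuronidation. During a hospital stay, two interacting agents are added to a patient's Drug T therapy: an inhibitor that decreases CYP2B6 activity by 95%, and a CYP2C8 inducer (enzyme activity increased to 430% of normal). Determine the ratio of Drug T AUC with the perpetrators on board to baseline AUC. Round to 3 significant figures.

CYP2B6: 0.44 × 0.05 = 0.022
CYP2C8: 0.32 × 4.3 = 1.376
Other: 0.24 (unchanged)
New clearance relative to baseline: 0.022 + 1.376 + 0.24 = 1.638.
Because AUC varies inversely with clearance, the combined effect is 1 / 1.638 = 0.611.

0.611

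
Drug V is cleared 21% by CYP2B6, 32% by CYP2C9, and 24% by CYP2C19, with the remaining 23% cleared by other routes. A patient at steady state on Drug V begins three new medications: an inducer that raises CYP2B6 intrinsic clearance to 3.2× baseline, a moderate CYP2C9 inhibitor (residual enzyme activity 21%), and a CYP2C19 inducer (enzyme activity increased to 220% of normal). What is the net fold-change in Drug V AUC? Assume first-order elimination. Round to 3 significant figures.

The CYP2B6 pathway (21% of clearance) rises to 3.2× activity: 0.21 × 3.2 = 0.672.
The CYP2C9 pathway (32% of clearance) is reduced to 0.21× activity: 0.32 × 0.21 = 0.0672.
The CYP2C19 pathway (24% of clearance) increases to 2.2× activity: 0.24 × 2.2 = 0.528.
The remaining 23% of clearance is unaffected.
New clearance relative to baseline: 0.672 + 0.0672 + 0.528 + 0.23 = 1.4972.
Because AUC varies inversely with clearance, the combined effect is 1 / 1.4972 = 0.668.

0.668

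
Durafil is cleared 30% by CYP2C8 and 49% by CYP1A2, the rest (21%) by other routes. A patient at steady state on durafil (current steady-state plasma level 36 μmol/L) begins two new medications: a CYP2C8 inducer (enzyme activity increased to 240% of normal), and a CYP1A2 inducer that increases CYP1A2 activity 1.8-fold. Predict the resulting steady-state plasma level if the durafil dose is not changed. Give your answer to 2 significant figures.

CYP2C8: 0.3 × 2.4 = 0.72
CYP1A2: 0.49 × 1.8 = 0.882
Other: 0.21 (unchanged)
CL_new/CL_old = 0.72 + 0.882 + 0.21 = 1.812.
Dividing the baseline by the relative clearance: 36 / 1.812 = 20 μmol/L.

20 μmol/L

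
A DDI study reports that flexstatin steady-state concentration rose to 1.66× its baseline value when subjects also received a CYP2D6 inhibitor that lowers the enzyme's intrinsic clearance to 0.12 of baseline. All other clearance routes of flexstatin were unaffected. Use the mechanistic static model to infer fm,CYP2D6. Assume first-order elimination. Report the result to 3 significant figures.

0.452

Let fm be the CYP2D6 fraction. New clearance relative to baseline = fm × 0.12 + (1 − fm).
Steady-state concentration ratio = 1 / (new CL fraction), so new CL fraction = 1 / 1.66 = 0.6024.
fm × 0.12 + 1 − fm = 0.6024  ⇒  fm × (0.12 − 1) = −0.3976  ⇒  fm = 0.452.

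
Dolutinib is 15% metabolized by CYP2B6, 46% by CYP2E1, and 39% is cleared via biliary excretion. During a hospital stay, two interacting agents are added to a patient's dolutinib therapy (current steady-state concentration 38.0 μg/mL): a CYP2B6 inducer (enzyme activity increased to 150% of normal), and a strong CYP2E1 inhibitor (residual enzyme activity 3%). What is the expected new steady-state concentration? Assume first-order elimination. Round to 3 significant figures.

60.4 μg/mL

The CYP2B6 pathway (15% of clearance) increases to 1.5× activity: 0.15 × 1.5 = 0.225.
The CYP2E1 pathway (46% of clearance) is reduced to 0.03× activity: 0.46 × 0.03 = 0.0138.
Non-CYP routes (39%) are unchanged.
Relative clearance = 0.225 + 0.0138 + 0.39 = 0.6288.
Dividing the baseline by the relative clearance: 38.0 / 0.6288 = 60.4 μg/mL.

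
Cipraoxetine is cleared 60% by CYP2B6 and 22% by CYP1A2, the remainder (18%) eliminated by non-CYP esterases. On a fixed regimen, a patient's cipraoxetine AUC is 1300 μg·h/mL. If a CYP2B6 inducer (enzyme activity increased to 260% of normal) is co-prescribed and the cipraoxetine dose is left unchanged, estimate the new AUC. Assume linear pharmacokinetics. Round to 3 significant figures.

CYP2B6: 0.6 × 2.6 = 1.56
CYP1A2: 0.22 (unchanged)
Other: 0.18 (unchanged)
New clearance relative to baseline: 1.56 + 0.22 + 0.18 = 1.96.
New AUC = baseline ÷ relative clearance = 1300 / 1.96 = 663 μg·h/mL.

663 μg·h/mL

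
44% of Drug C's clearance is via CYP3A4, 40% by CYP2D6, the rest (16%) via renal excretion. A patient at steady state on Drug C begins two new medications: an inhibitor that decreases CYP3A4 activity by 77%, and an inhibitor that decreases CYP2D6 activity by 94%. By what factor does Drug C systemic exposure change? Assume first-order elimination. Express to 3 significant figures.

3.51

CYP3A4: 0.44 × 0.23 = 0.1012
CYP2D6: 0.4 × 0.06 = 0.024
Other: 0.16 (unchanged)
Relative clearance = 0.1012 + 0.024 + 0.16 = 0.2852.
Net systemic exposure ratio = 1 / 0.2852 = 3.51.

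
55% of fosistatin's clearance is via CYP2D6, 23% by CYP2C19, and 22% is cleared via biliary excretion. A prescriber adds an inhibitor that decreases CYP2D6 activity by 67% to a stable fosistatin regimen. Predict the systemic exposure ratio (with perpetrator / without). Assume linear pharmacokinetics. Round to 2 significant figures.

1.6

The CYP2D6 pathway (55% of clearance) is reduced to 0.33× activity: 0.55 × 0.33 = 0.1815.
CYP2C19 (23%) and the residual 22% are unaffected.
New clearance relative to baseline: 0.1815 + 0.23 + 0.22 = 0.6315.
Systemic exposure is inversely proportional to clearance, so the fold-change is 1 / 0.6315 = 1.6.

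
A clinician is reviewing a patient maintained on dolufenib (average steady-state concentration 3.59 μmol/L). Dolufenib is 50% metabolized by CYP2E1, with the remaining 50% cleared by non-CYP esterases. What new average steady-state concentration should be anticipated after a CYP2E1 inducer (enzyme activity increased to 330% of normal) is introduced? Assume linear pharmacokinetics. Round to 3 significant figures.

1.67 μmol/L

The CYP2E1 pathway (50% of clearance) increases to 3.3× activity: 0.5 × 3.3 = 1.65.
Non-CYP routes (50%) are unchanged.
Relative clearance = 1.65 + 0.5 = 2.15.
New average steady-state concentration = baseline ÷ relative clearance = 3.59 / 2.15 = 1.67 μmol/L.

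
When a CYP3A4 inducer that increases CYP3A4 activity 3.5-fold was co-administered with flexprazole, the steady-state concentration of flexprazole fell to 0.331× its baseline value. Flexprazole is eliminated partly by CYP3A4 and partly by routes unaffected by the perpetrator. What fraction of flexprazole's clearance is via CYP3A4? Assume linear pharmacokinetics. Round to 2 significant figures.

0.81

Let x = fm,CYP3A4. Because steady-state concentration ∝ 1/CL, relative clearance rose to 1/0.331 = 3.021.
Setting x·3.5 + (1 − x) = 3.021 and solving: x = (3.021 − 1)/(3.5 − 1) = 0.81.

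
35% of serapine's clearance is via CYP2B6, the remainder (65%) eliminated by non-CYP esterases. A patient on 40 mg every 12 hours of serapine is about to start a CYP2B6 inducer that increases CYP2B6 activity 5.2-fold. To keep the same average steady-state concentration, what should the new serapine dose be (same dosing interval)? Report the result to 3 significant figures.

The CYP2B6 pathway (35% of clearance) is boosted to 5.2× activity: 0.35 × 5.2 = 1.82.
The remaining 65% of clearance is unaffected.
New clearance relative to baseline: 1.82 + 0.65 = 2.47.
Exposure is unchanged when dose changes in proportion to clearance. New dose = 40 mg × 2.47 = 98.8 mg.

98.8 mg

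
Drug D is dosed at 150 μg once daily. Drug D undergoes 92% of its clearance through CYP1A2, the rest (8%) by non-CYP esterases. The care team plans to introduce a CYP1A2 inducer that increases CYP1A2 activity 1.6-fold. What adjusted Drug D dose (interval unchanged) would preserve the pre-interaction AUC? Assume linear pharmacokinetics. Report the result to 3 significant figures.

The CYP1A2 pathway (92% of clearance) rises to 1.6× activity: 0.92 × 1.6 = 1.472.
The remaining 8% of clearance is unaffected.
New clearance relative to baseline: 1.472 + 0.08 = 1.552.
Exposure is unchanged when dose changes in proportion to clearance. New dose = 150 μg × 1.552 = 233 μg.

233 μg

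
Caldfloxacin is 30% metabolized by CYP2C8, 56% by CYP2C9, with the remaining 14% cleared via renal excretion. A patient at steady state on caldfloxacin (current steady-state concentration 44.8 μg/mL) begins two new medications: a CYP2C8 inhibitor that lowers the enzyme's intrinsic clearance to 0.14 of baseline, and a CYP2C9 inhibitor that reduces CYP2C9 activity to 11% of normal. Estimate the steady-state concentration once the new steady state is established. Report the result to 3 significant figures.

The CYP2C8 pathway (30% of clearance) drops to 0.14× activity: 0.3 × 0.14 = 0.042.
The CYP2C9 pathway (56% of clearance) is reduced to 0.11× activity: 0.56 × 0.11 = 0.0616.
The remaining 14% of clearance is unaffected.
Relative clearance = 0.042 + 0.0616 + 0.14 = 0.2436.
Steady-state concentration ∝ 1/CL: new value = 44.8 / 0.2436 = 184 μg/mL.

184 μg/mL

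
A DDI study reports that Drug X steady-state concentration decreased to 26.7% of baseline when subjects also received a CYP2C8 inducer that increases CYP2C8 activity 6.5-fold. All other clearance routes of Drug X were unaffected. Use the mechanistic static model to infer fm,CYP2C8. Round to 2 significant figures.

0.50

Let x = fm,CYP2C8. Because steady-state concentration ∝ 1/CL, relative clearance rose to 1/0.267 = 3.745.
Only the CYP2C8 route changed, so 3.745 = x·6.5 + (1 − x), giving x = 0.50.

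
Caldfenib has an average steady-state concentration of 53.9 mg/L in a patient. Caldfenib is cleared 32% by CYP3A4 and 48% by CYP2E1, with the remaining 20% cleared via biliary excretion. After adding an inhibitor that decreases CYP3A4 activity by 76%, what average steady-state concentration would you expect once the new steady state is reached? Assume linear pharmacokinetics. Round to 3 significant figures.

71.2 mg/L

CYP3A4: 0.32 × 0.24 = 0.0768
CYP2E1: 0.48 (unchanged)
Other: 0.2 (unchanged)
New clearance relative to baseline: 0.0768 + 0.48 + 0.2 = 0.7568.
Average steady-state concentration ∝ 1/CL, so new value = 53.9 / 0.7568 = 71.2 mg/L.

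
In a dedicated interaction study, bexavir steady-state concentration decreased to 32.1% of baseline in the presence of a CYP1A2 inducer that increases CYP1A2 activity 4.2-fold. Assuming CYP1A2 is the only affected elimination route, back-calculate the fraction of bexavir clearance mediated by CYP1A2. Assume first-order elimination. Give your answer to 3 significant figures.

0.661

CL'/CL = 1 / 0.321 = 3.115
4.2·fm + (1 − fm) = 3.115
fm = (3.115 − 1) / (4.2 − 1) = 0.661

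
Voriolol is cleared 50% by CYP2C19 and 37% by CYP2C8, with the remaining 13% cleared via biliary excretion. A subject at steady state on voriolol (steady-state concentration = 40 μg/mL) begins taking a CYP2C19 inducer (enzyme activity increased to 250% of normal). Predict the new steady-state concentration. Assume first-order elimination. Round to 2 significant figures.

The CYP2C19 pathway (50% of clearance) is boosted to 2.5× activity: 0.5 × 2.5 = 1.25.
CYP2C8 (37%) and the residual 13% are unaffected.
Relative clearance = 1.25 + 0.37 + 0.13 = 1.75.
New steady-state concentration = baseline ÷ relative clearance = 40 / 1.75 = 23 μg/mL.

23 μg/mL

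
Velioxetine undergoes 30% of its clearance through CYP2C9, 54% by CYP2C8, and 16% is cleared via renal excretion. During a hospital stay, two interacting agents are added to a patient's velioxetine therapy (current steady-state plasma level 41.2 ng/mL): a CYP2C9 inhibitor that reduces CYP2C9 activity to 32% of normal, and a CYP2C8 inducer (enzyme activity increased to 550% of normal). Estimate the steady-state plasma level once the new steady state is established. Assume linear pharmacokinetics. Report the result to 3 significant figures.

CYP2C9: 0.3 × 0.32 = 0.096
CYP2C8: 0.54 × 5.5 = 2.97
Other: 0.16 (unchanged)
CL_new/CL_old = 0.096 + 2.97 + 0.16 = 3.226.
New steady-state plasma level = 41.2 / 3.226 = 12.8 ng/mL (concentration scales inversely with clearance).

12.8 ng/mL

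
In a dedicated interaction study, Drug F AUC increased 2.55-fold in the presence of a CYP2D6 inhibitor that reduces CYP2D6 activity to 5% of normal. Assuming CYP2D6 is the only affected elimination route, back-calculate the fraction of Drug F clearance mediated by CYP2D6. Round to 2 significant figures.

CL'/CL = 1 / 2.55 = 0.3922
0.05·fm + (1 − fm) = 0.3922
fm = (0.3922 − 1) / (0.05 − 1) = 0.64

0.64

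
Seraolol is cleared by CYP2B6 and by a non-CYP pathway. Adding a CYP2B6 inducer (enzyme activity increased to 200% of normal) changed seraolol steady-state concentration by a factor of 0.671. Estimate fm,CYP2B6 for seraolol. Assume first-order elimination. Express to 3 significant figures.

Let fm be the CYP2B6 fraction. New clearance relative to baseline = fm × 2 + (1 − fm).
Steady-state concentration ratio = 1 / (new CL fraction), so new CL fraction = 1 / 0.671 = 1.49.
fm × 2 + 1 − fm = 1.49  ⇒  fm × (2 − 1) = 0.4903  ⇒  fm = 0.490.

0.490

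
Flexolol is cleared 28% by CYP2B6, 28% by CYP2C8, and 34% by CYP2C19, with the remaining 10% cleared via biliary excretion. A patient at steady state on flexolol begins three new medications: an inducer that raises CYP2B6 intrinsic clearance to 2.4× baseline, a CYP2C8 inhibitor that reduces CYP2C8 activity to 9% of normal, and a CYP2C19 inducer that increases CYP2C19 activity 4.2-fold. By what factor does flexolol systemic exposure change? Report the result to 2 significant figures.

The CYP2B6 pathway (28% of clearance) increases to 2.4× activity: 0.28 × 2.4 = 0.672.
The CYP2C8 pathway (28% of clearance) is reduced to 0.09× activity: 0.28 × 0.09 = 0.0252.
The CYP2C19 pathway (34% of clearance) is boosted to 4.2× activity: 0.34 × 4.2 = 1.428.
Non-CYP routes (10%) are unchanged.
Relative clearance = 0.672 + 0.0252 + 1.428 + 0.1 = 2.2252.
Because systemic exposure varies inversely with clearance, the combined effect is 1 / 2.2252 = 0.45.

0.45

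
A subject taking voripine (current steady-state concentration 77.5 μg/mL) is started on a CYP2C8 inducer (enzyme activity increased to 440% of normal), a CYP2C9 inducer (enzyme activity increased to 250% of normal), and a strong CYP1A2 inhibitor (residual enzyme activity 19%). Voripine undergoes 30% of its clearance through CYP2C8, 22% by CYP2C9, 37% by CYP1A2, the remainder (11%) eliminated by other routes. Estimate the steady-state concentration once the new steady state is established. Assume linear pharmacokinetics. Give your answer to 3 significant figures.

CYP2C8: 0.3 × 4.4 = 1.32
CYP2C9: 0.22 × 2.5 = 0.55
CYP1A2: 0.37 × 0.19 = 0.0703
Other: 0.11 (unchanged)
CL_new/CL_old = 1.32 + 0.55 + 0.0703 + 0.11 = 2.0503.
Dividing the baseline by the relative clearance: 77.5 / 2.0503 = 37.8 μg/mL.

37.8 μg/mL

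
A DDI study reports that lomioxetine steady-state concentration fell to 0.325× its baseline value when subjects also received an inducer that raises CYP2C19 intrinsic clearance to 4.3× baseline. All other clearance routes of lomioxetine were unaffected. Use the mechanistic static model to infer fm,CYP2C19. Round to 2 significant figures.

CL'/CL = 1 / 0.325 = 3.077
4.3·fm + (1 − fm) = 3.077
fm = (3.077 − 1) / (4.3 − 1) = 0.63

0.63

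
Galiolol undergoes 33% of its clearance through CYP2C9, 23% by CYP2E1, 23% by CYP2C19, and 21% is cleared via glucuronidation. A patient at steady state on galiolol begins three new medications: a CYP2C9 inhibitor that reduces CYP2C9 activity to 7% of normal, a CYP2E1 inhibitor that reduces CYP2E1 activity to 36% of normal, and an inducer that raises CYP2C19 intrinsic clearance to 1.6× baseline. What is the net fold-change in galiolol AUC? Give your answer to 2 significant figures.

1.5

The CYP2C9 pathway (33% of clearance) is reduced to 0.07× activity: 0.33 × 0.07 = 0.0231.
The CYP2E1 pathway (23% of clearance) is reduced to 0.36× activity: 0.23 × 0.36 = 0.0828.
The CYP2C19 pathway (23% of clearance) rises to 1.6× activity: 0.23 × 1.6 = 0.368.
Non-CYP routes (21%) are unchanged.
Relative clearance = 0.0231 + 0.0828 + 0.368 + 0.21 = 0.6839.
Net AUC ratio = 1 / 0.6839 = 1.5.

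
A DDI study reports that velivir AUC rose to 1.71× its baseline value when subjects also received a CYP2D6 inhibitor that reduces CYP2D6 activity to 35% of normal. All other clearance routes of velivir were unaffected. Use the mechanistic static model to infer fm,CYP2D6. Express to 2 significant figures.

0.64

Write x for the fraction cleared via CYP2D6. The observed AUC change means clearance fell to 1/1.71 = 0.5848 of baseline.
Setting x·0.35 + (1 − x) = 0.5848 and solving: x = (0.5848 − 1)/(0.35 − 1) = 0.64.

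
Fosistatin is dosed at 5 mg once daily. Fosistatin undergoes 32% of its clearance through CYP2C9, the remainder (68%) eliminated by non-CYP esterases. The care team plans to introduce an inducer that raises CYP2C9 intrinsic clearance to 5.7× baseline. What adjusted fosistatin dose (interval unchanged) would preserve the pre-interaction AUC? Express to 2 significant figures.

The CYP2C9 pathway (32% of clearance) rises to 5.7× activity: 0.32 × 5.7 = 1.824.
The remaining 68% of clearance is unaffected.
Relative clearance = 1.824 + 0.68 = 2.504.
Css,avg = (dose rate)/CL, so holding Css fixed requires dose ∝ CL: 5 × 2.504 = 13 mg.

13 mg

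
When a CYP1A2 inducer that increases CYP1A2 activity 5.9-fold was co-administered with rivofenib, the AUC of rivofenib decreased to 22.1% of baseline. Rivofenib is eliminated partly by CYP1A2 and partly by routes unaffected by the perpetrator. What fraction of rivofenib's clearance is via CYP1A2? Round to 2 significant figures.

Write x for the fraction cleared via CYP1A2. The observed AUC change means clearance rose to 1/0.221 = 4.525 of baseline.
Setting x·5.9 + (1 − x) = 4.525 and solving: x = (4.525 − 1)/(5.9 − 1) = 0.72.

0.72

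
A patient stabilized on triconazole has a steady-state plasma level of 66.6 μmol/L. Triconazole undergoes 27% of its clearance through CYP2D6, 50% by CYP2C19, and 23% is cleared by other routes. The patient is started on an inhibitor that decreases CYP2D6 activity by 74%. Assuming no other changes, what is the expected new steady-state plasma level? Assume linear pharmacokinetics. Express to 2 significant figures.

83 μmol/L

CYP2D6: 0.27 × 0.26 = 0.0702
CYP2C19: 0.5 (unchanged)
Other: 0.23 (unchanged)
New clearance relative to baseline: 0.0702 + 0.5 + 0.23 = 0.8002.
Steady-state plasma level ∝ 1/CL, so new value = 66.6 / 0.8002 = 83 μmol/L.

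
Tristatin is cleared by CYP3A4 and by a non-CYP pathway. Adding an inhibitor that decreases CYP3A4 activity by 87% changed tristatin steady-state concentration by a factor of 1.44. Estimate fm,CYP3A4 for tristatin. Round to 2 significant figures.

0.35

Let fm be the CYP3A4 fraction. New clearance relative to baseline = fm × 0.13 + (1 − fm).
Steady-state concentration ratio = 1 / (new CL fraction), so new CL fraction = 1 / 1.44 = 0.6944.
fm × 0.13 + 1 − fm = 0.6944  ⇒  fm × (0.13 − 1) = −0.3056  ⇒  fm = 0.35.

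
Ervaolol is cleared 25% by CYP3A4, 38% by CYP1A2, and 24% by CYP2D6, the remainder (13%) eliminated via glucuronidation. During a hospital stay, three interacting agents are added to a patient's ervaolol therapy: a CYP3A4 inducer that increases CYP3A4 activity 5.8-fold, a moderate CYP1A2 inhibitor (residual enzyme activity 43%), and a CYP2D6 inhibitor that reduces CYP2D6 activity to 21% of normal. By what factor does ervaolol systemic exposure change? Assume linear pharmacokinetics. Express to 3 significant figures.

0.557

The CYP3A4 pathway (25% of clearance) is boosted to 5.8× activity: 0.25 × 5.8 = 1.45.
The CYP1A2 pathway (38% of clearance) drops to 0.43× activity: 0.38 × 0.43 = 0.1634.
The CYP2D6 pathway (24% of clearance) is reduced to 0.21× activity: 0.24 × 0.21 = 0.0504.
The remaining 13% of clearance is unaffected.
New clearance relative to baseline: 1.45 + 0.1634 + 0.0504 + 0.13 = 1.7938.
Net systemic exposure ratio = 1 / 1.7938 = 0.557.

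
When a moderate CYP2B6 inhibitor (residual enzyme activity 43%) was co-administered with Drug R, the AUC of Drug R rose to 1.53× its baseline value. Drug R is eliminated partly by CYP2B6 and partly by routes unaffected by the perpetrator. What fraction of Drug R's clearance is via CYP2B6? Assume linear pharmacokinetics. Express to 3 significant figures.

CL'/CL = 1 / 1.53 = 0.6536
0.43·fm + (1 − fm) = 0.6536
fm = (0.6536 − 1) / (0.43 − 1) = 0.608

0.608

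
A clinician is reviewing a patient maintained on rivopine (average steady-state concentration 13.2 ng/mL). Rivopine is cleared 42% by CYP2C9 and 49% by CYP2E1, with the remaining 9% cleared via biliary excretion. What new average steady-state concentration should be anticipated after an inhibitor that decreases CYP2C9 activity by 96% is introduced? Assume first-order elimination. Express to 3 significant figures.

The CYP2C9 pathway (42% of clearance) drops to 0.04× activity: 0.42 × 0.04 = 0.0168.
CYP2E1 (49%) and the residual 9% are unaffected.
Relative clearance = 0.0168 + 0.49 + 0.09 = 0.5968.
With dosing unchanged, average steady-state concentration scales as 1/CL: 13.2 / 0.5968 = 22.1 ng/mL.

22.1 ng/mL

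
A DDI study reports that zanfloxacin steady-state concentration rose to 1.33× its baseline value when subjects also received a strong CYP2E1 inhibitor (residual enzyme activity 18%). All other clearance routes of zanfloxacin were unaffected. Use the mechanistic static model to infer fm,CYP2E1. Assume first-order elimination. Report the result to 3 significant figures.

0.303

CL'/CL = 1 / 1.33 = 0.7519
0.18·fm + (1 − fm) = 0.7519
fm = (0.7519 − 1) / (0.18 − 1) = 0.303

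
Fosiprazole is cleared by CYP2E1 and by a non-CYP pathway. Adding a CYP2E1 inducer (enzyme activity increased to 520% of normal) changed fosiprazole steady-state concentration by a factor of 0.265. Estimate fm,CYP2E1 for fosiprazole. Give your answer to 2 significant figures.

0.66

Let x = fm,CYP2E1. Because steady-state concentration ∝ 1/CL, relative clearance rose to 1/0.265 = 3.774.
Setting x·5.2 + (1 − x) = 3.774 and solving: x = (3.774 − 1)/(5.2 − 1) = 0.66.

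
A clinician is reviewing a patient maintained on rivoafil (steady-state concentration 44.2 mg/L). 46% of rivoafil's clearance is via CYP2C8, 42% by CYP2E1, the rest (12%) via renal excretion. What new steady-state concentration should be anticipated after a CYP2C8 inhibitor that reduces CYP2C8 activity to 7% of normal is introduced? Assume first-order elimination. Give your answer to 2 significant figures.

The CYP2C8 pathway (46% of clearance) falls to 0.07× activity: 0.46 × 0.07 = 0.0322.
CYP2E1 (42%) and the residual 12% are unaffected.
Relative clearance = 0.0322 + 0.42 + 0.12 = 0.5722.
Steady-state concentration ∝ 1/CL, so new value = 44.2 / 0.5722 = 77 mg/L.

77 mg/L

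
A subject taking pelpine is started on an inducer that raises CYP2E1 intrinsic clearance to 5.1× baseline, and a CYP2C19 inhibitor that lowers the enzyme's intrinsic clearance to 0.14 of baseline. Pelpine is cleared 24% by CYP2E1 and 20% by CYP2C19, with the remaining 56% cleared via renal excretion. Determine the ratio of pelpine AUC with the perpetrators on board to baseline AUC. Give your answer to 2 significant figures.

0.55

The CYP2E1 pathway (24% of clearance) is boosted to 5.1× activity: 0.24 × 5.1 = 1.224.
The CYP2C19 pathway (20% of clearance) is reduced to 0.14× activity: 0.2 × 0.14 = 0.028.
Non-CYP routes (56%) are unchanged.
Relative clearance = 1.224 + 0.028 + 0.56 = 1.812.
Net AUC ratio = 1 / 1.812 = 0.55.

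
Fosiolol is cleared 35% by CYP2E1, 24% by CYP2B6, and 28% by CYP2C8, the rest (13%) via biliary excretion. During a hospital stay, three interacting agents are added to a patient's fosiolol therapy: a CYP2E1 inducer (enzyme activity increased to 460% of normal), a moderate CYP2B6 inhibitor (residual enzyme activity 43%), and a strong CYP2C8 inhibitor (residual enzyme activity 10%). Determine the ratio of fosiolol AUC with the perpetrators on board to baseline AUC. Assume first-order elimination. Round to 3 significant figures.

0.534

The CYP2E1 pathway (35% of clearance) is boosted to 4.6× activity: 0.35 × 4.6 = 1.61.
The CYP2B6 pathway (24% of clearance) falls to 0.43× activity: 0.24 × 0.43 = 0.1032.
The CYP2C8 pathway (28% of clearance) falls to 0.1× activity: 0.28 × 0.1 = 0.028.
Non-CYP routes (13%) are unchanged.
New clearance relative to baseline: 1.61 + 0.1032 + 0.028 + 0.13 = 1.8712.
AUC ∝ 1/CL: fold-change = 1 / 1.8712 = 0.534.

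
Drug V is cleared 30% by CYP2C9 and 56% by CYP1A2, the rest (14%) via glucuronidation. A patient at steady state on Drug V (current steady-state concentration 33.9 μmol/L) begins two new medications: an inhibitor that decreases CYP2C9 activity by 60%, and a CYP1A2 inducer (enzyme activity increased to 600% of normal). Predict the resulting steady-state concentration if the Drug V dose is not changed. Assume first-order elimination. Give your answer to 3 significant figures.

9.36 μmol/L

CYP2C9: 0.3 × 0.4 = 0.12
CYP1A2: 0.56 × 6 = 3.36
Other: 0.14 (unchanged)
Relative clearance = 0.12 + 3.36 + 0.14 = 3.62.
Steady-state concentration ∝ 1/CL: new value = 33.9 / 3.62 = 9.36 μmol/L.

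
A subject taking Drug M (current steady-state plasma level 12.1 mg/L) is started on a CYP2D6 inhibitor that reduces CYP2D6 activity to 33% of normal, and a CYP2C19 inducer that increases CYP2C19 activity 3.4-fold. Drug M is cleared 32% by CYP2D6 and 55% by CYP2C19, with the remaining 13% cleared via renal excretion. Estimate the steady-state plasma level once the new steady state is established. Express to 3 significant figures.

5.75 mg/L

The CYP2D6 pathway (32% of clearance) is reduced to 0.33× activity: 0.32 × 0.33 = 0.1056.
The CYP2C19 pathway (55% of clearance) increases to 3.4× activity: 0.55 × 3.4 = 1.87.
The remaining 13% of clearance is unaffected.
New clearance relative to baseline: 0.1056 + 1.87 + 0.13 = 2.1056.
New steady-state plasma level = 12.1 / 2.1056 = 5.75 mg/L (concentration scales inversely with clearance).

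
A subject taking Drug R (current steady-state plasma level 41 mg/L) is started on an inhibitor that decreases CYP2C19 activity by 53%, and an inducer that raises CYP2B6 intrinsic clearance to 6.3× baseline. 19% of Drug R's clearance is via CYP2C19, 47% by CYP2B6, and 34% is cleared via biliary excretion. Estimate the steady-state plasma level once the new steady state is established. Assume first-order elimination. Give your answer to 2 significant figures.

12 mg/L

The CYP2C19 pathway (19% of clearance) is reduced to 0.47× activity: 0.19 × 0.47 = 0.0893.
The CYP2B6 pathway (47% of clearance) rises to 6.3× activity: 0.47 × 6.3 = 2.961.
Non-CYP routes (34%) are unchanged.
CL_new/CL_old = 0.0893 + 2.961 + 0.34 = 3.3903.
New steady-state plasma level = 41 / 3.3903 = 12 mg/L (concentration scales inversely with clearance).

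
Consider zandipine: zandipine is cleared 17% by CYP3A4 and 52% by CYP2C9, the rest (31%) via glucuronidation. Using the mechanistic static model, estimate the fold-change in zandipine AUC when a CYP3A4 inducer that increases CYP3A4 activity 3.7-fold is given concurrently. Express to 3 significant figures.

0.685

The CYP3A4 pathway (17% of clearance) rises to 3.7× activity: 0.17 × 3.7 = 0.629.
CYP2C9 (52%) and the residual 31% are unaffected.
New clearance relative to baseline: 0.629 + 0.52 + 0.31 = 1.459.
Since AUC ∝ 1/CL, the ratio is 1 / 1.459 = 0.685.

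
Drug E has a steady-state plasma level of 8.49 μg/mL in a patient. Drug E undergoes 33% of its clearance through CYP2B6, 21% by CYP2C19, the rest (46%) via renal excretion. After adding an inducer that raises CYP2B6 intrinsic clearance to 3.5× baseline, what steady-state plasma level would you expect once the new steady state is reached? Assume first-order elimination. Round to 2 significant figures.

4.7 μg/mL

The CYP2B6 pathway (33% of clearance) is boosted to 3.5× activity: 0.33 × 3.5 = 1.155.
CYP2C19 (21%) and the residual 46% are unaffected.
New clearance relative to baseline: 1.155 + 0.21 + 0.46 = 1.825.
With dosing unchanged, steady-state plasma level scales as 1/CL: 8.49 / 1.825 = 4.7 μg/mL.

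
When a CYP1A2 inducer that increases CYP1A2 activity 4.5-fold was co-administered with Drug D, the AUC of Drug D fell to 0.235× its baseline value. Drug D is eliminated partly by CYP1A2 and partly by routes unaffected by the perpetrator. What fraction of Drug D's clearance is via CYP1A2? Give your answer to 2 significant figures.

Let x = fm,CYP1A2. Because AUC ∝ 1/CL, relative clearance rose to 1/0.235 = 4.255.
Only the CYP1A2 route changed, so 4.255 = x·4.5 + (1 − x), giving x = 0.93.

0.93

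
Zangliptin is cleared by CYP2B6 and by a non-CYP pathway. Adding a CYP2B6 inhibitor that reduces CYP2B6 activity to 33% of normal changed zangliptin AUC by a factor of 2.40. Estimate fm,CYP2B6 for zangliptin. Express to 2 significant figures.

0.87

Call the CYP2B6 fraction fm. After the interaction, CL_new/CL_old = fm × 0.33 + (1 − fm).
AUC ratio = 1 / (new CL fraction), so new CL fraction = 1 / 2.40 = 0.4167.
fm × 0.33 + 1 − fm = 0.4167  ⇒  fm × (0.33 − 1) = −0.5833  ⇒  fm = 0.87.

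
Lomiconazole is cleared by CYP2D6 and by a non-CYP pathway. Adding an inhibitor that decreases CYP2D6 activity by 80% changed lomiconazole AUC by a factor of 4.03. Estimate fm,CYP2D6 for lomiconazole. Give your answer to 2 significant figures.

CL'/CL = 1 / 4.03 = 0.2481
0.2·fm + (1 − fm) = 0.2481
fm = (0.2481 − 1) / (0.2 − 1) = 0.94

0.94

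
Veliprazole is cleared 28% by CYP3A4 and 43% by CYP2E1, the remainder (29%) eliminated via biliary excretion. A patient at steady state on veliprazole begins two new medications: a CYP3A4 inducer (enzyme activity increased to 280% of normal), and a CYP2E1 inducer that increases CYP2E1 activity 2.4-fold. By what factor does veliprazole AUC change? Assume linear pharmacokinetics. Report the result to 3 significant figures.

CYP3A4: 0.28 × 2.8 = 0.784
CYP2E1: 0.43 × 2.4 = 1.032
Other: 0.29 (unchanged)
CL_new/CL_old = 0.784 + 1.032 + 0.29 = 2.106.
AUC ∝ 1/CL: fold-change = 1 / 2.106 = 0.475.

0.475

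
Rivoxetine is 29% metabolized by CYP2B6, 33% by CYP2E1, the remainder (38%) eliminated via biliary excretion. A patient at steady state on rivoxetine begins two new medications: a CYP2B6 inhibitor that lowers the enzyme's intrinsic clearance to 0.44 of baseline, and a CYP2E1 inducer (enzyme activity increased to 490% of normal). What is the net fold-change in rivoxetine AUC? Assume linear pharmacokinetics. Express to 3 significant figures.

CYP2B6: 0.29 × 0.44 = 0.1276
CYP2E1: 0.33 × 4.9 = 1.617
Other: 0.38 (unchanged)
Relative clearance = 0.1276 + 1.617 + 0.38 = 2.1246.
Because AUC varies inversely with clearance, the combined effect is 1 / 2.1246 = 0.471.

0.471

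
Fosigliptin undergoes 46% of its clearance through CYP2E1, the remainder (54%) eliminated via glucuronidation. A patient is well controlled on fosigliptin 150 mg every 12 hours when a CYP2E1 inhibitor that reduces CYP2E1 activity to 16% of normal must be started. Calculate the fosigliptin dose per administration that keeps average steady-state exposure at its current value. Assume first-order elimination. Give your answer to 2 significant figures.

92 mg

The CYP2E1 pathway (46% of clearance) is reduced to 0.16× activity: 0.46 × 0.16 = 0.0736.
The remaining 54% of clearance is unaffected.
New clearance relative to baseline: 0.0736 + 0.54 = 0.6136.
Exposure is unchanged when dose changes in proportion to clearance. New dose = 150 mg × 0.6136 = 92 mg.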